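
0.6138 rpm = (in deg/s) 3.683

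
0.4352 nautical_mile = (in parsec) 2.612e-14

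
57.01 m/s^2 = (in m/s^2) 57.01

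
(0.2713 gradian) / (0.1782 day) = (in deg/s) 1.586e-05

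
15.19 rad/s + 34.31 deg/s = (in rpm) 150.8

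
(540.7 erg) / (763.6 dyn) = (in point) 20.07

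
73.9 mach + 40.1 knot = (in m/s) 2.518e+04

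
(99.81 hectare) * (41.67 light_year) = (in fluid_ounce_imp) 1.385e+28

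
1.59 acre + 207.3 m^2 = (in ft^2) 7.149e+04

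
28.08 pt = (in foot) 0.0325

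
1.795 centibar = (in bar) 0.01795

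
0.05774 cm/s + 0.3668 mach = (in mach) 0.3668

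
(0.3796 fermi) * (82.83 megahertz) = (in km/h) 1.132e-07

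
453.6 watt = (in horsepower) 0.6083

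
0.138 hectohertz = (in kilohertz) 0.0138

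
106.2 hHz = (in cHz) 1.062e+06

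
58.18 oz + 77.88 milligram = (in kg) 1.649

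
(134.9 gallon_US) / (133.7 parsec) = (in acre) 3.059e-23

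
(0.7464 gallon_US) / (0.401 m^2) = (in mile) 4.378e-06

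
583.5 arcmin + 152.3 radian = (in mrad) 1.525e+05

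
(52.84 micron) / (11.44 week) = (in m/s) 7.637e-12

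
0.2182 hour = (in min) 13.09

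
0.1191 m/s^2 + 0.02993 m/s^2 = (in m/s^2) 0.149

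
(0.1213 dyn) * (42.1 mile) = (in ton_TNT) 1.964e-11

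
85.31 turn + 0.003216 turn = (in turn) 85.31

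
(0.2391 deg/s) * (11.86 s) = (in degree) 2.836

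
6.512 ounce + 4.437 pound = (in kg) 2.197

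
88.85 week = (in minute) 8.956e+05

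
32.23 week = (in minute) 3.249e+05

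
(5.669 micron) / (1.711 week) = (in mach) 1.609e-14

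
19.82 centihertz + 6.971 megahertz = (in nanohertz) 6.971e+15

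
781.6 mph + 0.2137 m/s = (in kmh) 1259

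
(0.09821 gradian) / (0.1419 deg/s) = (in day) 7.209e-06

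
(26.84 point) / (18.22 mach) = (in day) 1.766e-11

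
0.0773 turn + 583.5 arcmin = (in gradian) 41.73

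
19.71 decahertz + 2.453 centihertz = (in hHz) 1.971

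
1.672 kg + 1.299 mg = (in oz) 58.98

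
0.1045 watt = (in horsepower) 0.0001401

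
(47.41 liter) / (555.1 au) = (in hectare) 5.709e-20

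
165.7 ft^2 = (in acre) 0.003804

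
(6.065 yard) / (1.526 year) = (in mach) 3.384e-10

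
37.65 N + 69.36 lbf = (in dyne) 3.462e+07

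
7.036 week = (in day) 49.25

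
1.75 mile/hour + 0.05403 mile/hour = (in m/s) 0.8065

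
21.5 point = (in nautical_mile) 4.095e-06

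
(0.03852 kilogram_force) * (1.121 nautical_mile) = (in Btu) 0.7433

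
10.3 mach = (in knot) 6817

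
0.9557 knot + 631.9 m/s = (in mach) 1.857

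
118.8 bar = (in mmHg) 8.911e+04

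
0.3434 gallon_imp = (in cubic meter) 0.001561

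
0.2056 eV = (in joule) 3.294e-20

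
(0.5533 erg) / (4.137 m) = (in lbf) 3.007e-09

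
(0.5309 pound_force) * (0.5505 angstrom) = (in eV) 8.114e+08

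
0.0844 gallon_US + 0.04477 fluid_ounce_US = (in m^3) 0.0003208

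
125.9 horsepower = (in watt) 9.388e+04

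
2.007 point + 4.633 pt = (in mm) 2.342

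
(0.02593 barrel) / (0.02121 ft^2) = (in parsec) 6.78e-17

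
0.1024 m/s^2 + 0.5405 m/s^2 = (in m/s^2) 0.6429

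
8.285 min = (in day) 0.005753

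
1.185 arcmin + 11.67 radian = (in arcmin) 4.012e+04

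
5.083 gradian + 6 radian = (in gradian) 387.1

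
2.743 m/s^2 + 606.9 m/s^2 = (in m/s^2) 609.6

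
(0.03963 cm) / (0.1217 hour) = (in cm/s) 9.045e-05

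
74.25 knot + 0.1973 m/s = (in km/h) 138.2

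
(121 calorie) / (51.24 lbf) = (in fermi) 2.221e+15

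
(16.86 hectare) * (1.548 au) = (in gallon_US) 1.031e+19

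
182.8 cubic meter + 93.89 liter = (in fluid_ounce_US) 6.184e+06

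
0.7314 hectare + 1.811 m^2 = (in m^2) 7316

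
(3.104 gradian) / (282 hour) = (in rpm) 4.586e-07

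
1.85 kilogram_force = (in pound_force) 4.079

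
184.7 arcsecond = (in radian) 0.0008955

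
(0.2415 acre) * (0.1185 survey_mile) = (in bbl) 1.172e+06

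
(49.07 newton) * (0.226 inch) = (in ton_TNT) 6.732e-11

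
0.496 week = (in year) 0.009512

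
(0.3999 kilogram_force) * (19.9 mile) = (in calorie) 3.002e+04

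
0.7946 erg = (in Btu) 7.531e-11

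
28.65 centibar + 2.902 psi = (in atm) 0.4802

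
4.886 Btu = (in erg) 5.155e+10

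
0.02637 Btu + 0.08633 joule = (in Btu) 0.02645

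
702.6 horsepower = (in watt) 5.239e+05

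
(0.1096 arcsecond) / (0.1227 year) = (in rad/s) 1.373e-13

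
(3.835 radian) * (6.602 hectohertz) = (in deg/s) 1.451e+05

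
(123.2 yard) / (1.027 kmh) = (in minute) 6.582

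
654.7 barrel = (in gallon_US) 2.75e+04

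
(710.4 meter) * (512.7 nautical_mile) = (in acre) 1.667e+05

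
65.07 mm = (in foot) 0.2135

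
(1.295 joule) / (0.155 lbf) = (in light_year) 1.985e-16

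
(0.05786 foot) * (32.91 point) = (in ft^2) 0.002204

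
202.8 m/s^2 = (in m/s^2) 202.8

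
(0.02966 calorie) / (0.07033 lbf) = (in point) 1124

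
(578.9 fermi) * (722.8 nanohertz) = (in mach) 1.229e-21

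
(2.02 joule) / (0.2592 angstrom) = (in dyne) 7.793e+15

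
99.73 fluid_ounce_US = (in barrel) 0.01855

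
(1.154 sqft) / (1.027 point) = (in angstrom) 2.959e+12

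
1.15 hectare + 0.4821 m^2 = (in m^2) 1.15e+04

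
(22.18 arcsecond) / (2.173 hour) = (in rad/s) 1.375e-08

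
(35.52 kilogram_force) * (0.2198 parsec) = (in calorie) 5.647e+17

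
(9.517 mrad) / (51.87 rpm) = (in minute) 2.92e-05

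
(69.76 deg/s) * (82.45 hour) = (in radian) 3.614e+05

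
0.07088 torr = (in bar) 9.45e-05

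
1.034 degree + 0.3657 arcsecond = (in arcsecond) 3723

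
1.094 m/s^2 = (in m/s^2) 1.094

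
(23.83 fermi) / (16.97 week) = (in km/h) 8.359e-21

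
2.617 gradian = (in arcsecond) 8479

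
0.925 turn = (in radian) 5.812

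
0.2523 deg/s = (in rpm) 0.04205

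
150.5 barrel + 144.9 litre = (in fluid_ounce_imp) 8.472e+05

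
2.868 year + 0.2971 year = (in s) 9.981e+07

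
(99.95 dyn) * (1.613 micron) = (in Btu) 1.528e-12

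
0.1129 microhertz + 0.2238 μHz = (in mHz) 0.0003367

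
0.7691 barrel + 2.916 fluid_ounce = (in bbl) 0.7696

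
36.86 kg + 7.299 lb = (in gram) 4.017e+04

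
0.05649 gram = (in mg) 56.49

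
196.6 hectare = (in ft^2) 2.116e+07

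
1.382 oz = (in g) 39.18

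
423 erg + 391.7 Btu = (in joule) 4.133e+05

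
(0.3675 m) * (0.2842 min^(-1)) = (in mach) 5.112e-06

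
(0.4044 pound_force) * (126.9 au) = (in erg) 3.415e+20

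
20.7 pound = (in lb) 20.7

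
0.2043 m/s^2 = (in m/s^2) 0.2043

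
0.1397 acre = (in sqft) 6085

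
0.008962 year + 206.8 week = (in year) 3.975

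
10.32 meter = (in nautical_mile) 0.005572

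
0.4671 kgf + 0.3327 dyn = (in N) 4.581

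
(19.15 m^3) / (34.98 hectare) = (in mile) 3.402e-08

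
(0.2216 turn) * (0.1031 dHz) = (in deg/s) 0.8225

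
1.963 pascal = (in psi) 0.0002847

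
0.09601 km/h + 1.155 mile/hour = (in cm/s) 54.3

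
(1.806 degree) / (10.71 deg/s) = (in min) 0.00281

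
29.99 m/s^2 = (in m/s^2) 29.99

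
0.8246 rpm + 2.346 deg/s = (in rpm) 1.216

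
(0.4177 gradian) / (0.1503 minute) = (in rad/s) 0.0007276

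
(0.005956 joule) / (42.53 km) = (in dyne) 0.014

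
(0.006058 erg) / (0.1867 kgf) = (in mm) 3.309e-07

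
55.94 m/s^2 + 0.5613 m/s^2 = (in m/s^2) 56.5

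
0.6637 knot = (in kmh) 1.229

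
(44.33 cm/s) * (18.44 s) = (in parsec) 2.649e-16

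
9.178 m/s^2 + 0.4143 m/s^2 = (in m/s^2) 9.592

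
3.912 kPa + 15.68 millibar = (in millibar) 54.8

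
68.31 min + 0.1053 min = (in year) 0.0001302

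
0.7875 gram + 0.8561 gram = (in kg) 0.001644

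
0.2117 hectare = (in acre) 0.5231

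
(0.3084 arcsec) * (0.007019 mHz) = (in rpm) 1.002e-10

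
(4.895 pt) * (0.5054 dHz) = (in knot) 0.0001696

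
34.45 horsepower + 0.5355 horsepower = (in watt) 2.609e+04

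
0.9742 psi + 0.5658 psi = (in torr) 79.64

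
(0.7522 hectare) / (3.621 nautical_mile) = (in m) 1.122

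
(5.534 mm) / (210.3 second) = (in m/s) 2.631e-05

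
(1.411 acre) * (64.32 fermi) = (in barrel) 2.31e-09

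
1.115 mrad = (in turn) 0.0001775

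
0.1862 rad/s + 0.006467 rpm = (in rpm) 1.785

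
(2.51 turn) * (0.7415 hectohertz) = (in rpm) 1.117e+04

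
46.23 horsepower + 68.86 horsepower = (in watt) 8.582e+04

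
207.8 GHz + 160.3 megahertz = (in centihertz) 2.08e+13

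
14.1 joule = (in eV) 8.801e+19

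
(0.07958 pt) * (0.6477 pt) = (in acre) 1.585e-12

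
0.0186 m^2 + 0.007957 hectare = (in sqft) 856.7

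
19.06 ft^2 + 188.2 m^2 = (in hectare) 0.019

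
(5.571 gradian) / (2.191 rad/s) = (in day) 4.623e-07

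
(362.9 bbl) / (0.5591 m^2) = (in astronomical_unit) 6.898e-10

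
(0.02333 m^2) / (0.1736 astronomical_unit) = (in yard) 9.824e-13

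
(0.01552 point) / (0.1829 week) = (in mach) 1.454e-13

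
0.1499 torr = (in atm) 0.0001972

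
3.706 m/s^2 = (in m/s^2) 3.706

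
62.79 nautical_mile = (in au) 7.773e-07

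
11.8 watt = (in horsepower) 0.01582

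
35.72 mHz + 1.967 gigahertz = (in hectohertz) 1.967e+07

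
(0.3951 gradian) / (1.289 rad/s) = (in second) 0.004815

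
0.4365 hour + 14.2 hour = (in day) 0.6099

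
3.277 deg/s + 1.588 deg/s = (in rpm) 0.8108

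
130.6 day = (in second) 1.128e+07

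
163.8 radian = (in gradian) 1.043e+04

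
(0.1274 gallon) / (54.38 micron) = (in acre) 0.002191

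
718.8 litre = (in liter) 718.8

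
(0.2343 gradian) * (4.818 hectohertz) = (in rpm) 16.93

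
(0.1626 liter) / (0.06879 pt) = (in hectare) 0.00067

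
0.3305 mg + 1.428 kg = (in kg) 1.428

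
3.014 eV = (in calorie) 1.154e-19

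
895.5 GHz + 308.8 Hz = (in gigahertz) 895.5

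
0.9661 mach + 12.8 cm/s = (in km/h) 1185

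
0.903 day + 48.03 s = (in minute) 1301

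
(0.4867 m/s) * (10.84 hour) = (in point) 5.384e+07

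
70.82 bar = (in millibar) 7.082e+04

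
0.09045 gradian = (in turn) 0.0002261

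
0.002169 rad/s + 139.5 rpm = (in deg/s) 837.1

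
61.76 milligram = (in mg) 61.76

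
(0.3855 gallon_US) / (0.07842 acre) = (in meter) 4.598e-06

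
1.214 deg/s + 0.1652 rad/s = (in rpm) 1.78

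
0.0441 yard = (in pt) 114.3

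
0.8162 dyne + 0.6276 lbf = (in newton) 2.792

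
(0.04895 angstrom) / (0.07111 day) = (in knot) 1.549e-15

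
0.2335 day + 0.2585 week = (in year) 0.005597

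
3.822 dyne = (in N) 3.822e-05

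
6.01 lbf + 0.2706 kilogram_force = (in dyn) 2.939e+06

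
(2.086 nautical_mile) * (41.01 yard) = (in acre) 35.8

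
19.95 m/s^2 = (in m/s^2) 19.95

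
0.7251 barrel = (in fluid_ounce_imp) 4057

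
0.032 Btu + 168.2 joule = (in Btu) 0.1914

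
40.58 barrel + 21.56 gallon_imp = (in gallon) 1730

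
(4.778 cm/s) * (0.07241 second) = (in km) 3.46e-06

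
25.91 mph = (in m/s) 11.58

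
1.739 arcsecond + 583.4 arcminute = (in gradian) 10.8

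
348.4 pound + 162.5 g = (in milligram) 1.582e+08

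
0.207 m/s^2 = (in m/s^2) 0.207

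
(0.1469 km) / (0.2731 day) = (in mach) 1.828e-05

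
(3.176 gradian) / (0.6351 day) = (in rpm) 8.682e-06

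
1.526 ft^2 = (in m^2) 0.1418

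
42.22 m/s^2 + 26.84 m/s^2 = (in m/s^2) 69.06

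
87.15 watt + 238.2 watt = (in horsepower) 0.4363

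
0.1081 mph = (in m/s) 0.04833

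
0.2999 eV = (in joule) 4.805e-20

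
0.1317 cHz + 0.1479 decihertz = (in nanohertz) 1.611e+07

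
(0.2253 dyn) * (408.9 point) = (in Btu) 3.08e-10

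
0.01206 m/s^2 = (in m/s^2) 0.01206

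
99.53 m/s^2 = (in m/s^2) 99.53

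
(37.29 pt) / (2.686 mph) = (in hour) 3.043e-06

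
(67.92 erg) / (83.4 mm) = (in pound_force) 1.831e-05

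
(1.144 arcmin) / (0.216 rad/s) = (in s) 0.001541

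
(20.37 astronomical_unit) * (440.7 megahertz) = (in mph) 3.004e+21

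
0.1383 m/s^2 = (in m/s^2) 0.1383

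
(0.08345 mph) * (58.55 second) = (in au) 1.46e-11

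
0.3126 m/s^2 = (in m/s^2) 0.3126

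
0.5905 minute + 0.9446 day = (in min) 1361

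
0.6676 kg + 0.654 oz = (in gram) 686.1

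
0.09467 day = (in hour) 2.272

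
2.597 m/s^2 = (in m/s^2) 2.597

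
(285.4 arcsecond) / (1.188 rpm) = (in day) 1.287e-07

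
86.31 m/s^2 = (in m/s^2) 86.31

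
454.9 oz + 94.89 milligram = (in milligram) 1.29e+07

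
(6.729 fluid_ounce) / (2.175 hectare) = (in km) 9.149e-12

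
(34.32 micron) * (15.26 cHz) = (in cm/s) 0.0005237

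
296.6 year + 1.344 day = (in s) 9.354e+09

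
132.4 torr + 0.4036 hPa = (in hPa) 176.9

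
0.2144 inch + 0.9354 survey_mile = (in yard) 1646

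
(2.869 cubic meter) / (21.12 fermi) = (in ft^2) 1.462e+15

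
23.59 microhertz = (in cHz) 0.002359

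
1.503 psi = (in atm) 0.1023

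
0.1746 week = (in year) 0.003348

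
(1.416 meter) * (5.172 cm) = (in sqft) 0.7883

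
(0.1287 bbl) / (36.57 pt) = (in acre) 0.0003919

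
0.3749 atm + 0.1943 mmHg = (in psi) 5.513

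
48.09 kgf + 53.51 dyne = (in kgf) 48.09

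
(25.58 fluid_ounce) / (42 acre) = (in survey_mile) 2.766e-12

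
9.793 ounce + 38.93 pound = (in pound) 39.54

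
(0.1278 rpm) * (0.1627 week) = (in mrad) 1.317e+06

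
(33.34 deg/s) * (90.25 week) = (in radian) 3.176e+07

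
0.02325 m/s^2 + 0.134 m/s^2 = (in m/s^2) 0.1573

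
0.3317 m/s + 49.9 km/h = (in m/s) 14.19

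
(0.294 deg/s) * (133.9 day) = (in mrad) 5.936e+07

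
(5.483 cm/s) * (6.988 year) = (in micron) 1.208e+13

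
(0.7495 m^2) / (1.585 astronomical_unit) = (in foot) 1.037e-11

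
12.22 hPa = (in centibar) 1.222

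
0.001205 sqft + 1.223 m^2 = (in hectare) 0.0001223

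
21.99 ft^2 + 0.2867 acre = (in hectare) 0.1162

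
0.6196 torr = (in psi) 0.01198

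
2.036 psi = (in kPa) 14.04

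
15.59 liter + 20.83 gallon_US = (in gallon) 24.95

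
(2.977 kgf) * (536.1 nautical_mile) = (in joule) 2.899e+07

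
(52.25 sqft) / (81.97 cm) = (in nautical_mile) 0.003198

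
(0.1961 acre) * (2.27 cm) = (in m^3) 18.01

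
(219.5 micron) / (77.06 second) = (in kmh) 1.025e-05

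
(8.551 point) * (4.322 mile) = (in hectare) 0.002098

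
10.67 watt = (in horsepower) 0.01431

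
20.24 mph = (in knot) 17.59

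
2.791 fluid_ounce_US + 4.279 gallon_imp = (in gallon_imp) 4.297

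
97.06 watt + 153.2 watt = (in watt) 250.3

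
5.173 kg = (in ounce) 182.5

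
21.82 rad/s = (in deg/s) 1250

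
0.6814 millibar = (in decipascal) 681.4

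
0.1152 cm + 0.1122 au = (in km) 1.678e+07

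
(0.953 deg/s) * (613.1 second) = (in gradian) 649.2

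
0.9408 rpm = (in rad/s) 0.09852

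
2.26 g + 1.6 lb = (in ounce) 25.68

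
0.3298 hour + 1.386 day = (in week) 0.2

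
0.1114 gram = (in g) 0.1114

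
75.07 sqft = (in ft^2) 75.07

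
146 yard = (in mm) 1.335e+05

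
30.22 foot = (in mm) 9211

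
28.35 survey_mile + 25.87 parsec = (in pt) 2.263e+21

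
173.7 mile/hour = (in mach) 0.228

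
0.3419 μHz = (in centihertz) 3.419e-05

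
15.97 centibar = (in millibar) 159.7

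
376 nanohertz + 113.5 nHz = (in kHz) 4.895e-10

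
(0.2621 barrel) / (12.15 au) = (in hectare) 2.293e-18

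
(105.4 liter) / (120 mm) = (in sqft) 9.454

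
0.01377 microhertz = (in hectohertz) 1.377e-10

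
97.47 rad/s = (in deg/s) 5585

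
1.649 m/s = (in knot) 3.205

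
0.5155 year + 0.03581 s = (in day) 188.2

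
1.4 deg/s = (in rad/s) 0.02443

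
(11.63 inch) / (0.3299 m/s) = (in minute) 0.01492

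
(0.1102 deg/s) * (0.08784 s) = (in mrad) 0.1689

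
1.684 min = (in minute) 1.684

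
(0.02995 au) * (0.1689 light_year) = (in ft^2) 7.706e+25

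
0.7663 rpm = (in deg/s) 4.598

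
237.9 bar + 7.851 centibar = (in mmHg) 1.785e+05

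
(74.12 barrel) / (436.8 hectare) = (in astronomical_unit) 1.803e-17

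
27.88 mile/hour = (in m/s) 12.46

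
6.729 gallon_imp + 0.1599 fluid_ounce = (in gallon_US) 8.082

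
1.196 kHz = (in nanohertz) 1.196e+12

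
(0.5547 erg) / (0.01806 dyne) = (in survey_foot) 1.008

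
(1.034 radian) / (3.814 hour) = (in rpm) 0.0007191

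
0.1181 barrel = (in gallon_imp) 4.13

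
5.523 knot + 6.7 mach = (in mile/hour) 5110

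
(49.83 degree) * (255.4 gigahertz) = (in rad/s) 2.221e+11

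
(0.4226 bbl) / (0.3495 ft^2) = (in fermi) 2.069e+15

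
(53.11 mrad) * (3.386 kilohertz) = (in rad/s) 179.8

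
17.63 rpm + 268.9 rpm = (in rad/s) 30.01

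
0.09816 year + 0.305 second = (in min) 5.159e+04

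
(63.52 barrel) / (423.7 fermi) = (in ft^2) 2.566e+14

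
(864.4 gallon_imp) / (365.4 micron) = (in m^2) 1.075e+04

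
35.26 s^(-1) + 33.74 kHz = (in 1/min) 2.027e+06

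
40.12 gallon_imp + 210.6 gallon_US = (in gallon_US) 258.8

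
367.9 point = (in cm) 12.98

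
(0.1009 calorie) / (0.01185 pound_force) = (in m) 8.009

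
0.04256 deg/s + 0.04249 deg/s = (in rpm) 0.01418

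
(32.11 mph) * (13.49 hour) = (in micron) 6.971e+11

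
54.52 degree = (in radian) 0.9516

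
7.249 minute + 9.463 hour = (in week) 0.05705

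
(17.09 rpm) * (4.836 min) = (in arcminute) 1.785e+06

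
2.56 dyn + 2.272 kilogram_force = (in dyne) 2.228e+06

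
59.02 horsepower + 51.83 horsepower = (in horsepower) 110.9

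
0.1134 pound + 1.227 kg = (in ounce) 45.1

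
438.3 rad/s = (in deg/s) 2.511e+04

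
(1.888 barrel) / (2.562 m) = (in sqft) 1.261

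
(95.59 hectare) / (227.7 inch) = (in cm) 1.653e+07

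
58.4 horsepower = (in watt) 4.355e+04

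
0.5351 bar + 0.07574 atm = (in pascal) 6.118e+04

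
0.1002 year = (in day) 36.57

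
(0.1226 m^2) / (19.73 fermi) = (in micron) 6.214e+18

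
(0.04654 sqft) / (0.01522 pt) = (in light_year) 8.512e-14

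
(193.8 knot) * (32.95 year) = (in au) 0.6925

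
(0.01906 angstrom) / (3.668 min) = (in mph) 1.937e-14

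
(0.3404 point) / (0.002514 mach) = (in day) 1.624e-09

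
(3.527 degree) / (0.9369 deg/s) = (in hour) 0.001046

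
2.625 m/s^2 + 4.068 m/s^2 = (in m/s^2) 6.693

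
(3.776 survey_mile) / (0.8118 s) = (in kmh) 2.695e+04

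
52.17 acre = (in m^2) 2.111e+05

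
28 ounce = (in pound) 1.75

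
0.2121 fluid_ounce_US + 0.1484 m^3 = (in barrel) 0.9334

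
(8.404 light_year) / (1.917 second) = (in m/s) 4.148e+16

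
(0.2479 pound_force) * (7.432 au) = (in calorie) 2.93e+11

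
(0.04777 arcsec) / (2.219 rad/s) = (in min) 1.739e-09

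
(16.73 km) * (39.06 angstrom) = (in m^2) 6.535e-05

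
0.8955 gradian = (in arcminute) 48.36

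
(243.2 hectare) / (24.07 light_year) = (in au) 7.139e-23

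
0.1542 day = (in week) 0.02203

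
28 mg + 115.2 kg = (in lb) 254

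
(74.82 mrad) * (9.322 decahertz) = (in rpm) 66.6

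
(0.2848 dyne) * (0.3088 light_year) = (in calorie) 1.989e+09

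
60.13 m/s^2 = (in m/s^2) 60.13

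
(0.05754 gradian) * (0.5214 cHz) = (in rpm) 4.5e-05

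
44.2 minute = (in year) 8.409e-05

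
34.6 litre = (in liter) 34.6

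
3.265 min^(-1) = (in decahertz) 0.005442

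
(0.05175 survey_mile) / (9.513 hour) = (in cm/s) 0.2432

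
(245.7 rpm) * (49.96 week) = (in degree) 4.454e+10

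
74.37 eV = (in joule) 1.192e-17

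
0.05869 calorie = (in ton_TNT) 5.869e-11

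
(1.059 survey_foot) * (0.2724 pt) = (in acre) 7.665e-09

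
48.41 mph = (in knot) 42.07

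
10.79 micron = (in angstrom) 1.079e+05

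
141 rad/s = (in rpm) 1346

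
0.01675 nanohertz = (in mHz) 1.675e-08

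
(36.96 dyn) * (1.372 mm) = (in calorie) 1.212e-07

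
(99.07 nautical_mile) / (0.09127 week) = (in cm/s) 332.4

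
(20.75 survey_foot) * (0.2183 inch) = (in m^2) 0.03507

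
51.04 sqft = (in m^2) 4.742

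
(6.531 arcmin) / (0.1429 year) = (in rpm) 4.026e-09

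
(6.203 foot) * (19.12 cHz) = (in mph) 0.8086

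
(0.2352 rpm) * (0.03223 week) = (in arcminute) 1.65e+06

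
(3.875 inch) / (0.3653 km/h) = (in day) 1.123e-05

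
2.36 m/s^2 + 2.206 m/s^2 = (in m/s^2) 4.566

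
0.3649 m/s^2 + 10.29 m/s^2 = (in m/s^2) 10.65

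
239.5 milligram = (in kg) 0.0002395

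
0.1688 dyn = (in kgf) 1.721e-07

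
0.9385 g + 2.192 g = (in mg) 3131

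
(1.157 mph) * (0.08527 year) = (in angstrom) 1.391e+16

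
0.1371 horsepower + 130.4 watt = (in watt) 232.6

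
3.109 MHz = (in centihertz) 3.109e+08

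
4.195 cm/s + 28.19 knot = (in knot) 28.27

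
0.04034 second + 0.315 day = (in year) 0.000863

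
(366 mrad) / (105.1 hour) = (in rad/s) 9.673e-07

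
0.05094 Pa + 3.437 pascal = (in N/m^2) 3.488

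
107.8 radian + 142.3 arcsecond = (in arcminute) 3.706e+05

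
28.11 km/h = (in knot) 15.18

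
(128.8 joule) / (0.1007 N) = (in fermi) 1.279e+18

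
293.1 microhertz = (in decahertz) 2.931e-05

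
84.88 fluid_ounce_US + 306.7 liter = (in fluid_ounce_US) 1.046e+04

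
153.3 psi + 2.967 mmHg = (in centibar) 1057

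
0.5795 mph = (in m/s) 0.2591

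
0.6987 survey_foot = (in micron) 2.13e+05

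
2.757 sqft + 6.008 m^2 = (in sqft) 67.43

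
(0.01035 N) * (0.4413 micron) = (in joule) 4.567e-09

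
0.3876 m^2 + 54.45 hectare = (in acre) 134.5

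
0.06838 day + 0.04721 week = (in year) 0.001093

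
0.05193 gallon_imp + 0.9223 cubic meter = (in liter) 922.5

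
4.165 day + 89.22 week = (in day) 628.7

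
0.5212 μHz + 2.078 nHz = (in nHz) 523.3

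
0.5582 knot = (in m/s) 0.2872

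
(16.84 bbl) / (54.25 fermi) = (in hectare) 4.935e+09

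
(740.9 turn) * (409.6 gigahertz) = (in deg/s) 1.093e+17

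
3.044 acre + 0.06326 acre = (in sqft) 1.354e+05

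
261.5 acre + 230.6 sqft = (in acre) 261.5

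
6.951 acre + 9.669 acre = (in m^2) 6.726e+04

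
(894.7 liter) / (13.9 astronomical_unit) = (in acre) 1.063e-16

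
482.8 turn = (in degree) 1.738e+05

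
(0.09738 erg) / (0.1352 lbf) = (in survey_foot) 5.312e-08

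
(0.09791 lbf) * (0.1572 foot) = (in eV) 1.302e+17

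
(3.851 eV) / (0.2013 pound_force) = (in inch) 2.713e-17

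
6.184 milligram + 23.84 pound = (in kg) 10.81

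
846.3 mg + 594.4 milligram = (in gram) 1.441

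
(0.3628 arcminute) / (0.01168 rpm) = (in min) 0.001438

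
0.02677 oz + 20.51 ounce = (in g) 582.2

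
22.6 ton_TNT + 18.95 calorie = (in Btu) 8.962e+07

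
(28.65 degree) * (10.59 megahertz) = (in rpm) 5.057e+07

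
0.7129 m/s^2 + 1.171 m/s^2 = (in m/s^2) 1.884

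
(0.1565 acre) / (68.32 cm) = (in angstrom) 9.27e+12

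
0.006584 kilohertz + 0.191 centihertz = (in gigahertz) 6.586e-09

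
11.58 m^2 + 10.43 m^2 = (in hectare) 0.002201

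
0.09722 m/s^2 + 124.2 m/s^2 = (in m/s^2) 124.3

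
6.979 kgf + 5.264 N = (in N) 73.7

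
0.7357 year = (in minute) 3.867e+05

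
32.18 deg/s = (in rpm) 5.363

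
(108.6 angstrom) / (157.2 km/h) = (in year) 7.886e-18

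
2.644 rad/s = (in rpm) 25.25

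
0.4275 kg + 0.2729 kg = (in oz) 24.71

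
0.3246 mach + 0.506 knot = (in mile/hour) 247.8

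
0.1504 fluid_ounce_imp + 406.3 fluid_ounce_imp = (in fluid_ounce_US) 390.5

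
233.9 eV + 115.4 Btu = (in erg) 1.218e+12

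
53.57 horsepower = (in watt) 3.995e+04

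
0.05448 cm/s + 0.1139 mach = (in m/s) 38.78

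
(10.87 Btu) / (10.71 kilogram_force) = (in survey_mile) 0.06785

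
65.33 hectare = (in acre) 161.4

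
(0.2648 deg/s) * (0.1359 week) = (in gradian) 2.418e+04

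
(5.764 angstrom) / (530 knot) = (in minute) 3.523e-14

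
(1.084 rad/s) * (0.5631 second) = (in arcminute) 2098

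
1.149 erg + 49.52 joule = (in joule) 49.52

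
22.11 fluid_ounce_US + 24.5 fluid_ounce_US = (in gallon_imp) 0.3032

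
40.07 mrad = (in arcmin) 137.8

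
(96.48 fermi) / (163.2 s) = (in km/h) 2.128e-15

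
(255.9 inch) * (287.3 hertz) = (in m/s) 1867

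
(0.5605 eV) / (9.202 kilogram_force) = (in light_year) 1.052e-37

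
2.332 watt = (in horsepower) 0.003127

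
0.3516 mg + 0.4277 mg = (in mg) 0.7793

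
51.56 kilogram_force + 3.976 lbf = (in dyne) 5.233e+07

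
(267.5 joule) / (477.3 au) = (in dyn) 3.746e-07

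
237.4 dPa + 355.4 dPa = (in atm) 0.000585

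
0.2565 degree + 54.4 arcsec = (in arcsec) 977.8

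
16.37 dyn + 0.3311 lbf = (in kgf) 0.1502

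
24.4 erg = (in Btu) 2.313e-09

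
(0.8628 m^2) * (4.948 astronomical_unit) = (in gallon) 1.687e+14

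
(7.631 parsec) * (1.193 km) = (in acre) 6.942e+16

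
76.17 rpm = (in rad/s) 7.977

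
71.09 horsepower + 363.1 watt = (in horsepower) 71.58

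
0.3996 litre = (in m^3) 0.0003996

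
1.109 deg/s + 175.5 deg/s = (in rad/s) 3.082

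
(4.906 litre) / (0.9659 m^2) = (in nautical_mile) 2.743e-06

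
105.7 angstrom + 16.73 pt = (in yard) 0.006454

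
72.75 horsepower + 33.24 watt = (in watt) 5.428e+04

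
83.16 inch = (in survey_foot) 6.93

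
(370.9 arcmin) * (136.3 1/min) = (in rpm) 2.34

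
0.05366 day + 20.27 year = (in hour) 1.776e+05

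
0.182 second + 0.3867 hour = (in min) 23.21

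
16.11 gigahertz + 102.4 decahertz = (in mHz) 1.611e+13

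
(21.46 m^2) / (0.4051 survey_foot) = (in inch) 6843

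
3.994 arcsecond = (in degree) 0.001109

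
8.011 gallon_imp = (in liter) 36.42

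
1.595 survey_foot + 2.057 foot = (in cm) 111.3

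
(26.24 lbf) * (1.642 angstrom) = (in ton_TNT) 4.581e-18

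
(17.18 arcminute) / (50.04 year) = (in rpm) 3.024e-11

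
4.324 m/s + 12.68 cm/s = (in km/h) 16.02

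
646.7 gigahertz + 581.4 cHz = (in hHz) 6.467e+09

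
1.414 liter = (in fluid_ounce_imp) 49.77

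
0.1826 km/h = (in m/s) 0.05072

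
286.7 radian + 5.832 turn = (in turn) 51.46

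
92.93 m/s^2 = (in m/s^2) 92.93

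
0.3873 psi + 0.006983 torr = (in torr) 20.04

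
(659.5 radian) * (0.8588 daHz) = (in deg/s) 3.245e+05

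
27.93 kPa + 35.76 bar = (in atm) 35.57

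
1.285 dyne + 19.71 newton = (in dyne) 1.971e+06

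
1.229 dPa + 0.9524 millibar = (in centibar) 0.09536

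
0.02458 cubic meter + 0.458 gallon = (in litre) 26.31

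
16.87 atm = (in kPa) 1709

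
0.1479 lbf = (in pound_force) 0.1479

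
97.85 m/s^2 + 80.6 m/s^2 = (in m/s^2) 178.4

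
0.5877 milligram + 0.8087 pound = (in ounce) 12.94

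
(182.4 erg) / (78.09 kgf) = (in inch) 9.377e-07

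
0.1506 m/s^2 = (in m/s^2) 0.1506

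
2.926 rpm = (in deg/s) 17.56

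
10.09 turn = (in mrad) 6.34e+04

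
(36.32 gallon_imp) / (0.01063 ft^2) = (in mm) 1.672e+05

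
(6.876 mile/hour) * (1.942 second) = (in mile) 0.003709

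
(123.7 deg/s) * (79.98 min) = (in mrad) 1.036e+07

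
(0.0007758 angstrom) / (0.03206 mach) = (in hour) 1.974e-18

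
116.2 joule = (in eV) 7.253e+20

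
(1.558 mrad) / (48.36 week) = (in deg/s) 3.052e-09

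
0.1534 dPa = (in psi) 2.225e-06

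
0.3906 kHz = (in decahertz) 39.06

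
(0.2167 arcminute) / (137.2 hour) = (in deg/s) 7.312e-09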